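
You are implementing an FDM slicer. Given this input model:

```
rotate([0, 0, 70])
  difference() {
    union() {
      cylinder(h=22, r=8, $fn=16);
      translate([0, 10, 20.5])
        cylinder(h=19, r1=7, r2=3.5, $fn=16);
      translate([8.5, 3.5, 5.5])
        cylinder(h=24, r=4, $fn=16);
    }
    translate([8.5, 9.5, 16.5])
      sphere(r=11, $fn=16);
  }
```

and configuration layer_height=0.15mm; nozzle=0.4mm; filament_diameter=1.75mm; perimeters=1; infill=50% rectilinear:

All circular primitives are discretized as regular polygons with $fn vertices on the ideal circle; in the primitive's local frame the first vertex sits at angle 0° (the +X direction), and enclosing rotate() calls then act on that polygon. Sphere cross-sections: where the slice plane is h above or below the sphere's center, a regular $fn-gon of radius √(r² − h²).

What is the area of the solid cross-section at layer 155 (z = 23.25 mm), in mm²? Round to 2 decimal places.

81.26 mm²

At z = 23.25 mm: the cylinder does not reach this height (z outside [0, 22]); the cone at (0, 10) (r1=7→r2=3.5) has section circumradius 6.493 here — a regular 16-gon (area = (16/2)·6.493²·sin(360°/16) = 129.09 mm²); the r=4 cylinder at (8.5, 3.5) gives a regular 16-gon of circumradius 4 (constant along its height) (area = (16/2)·4.000²·sin(360°/16) = 48.98 mm²); Merging all regions: the 2 present regions are separate (no shared area or edge), so areas and boundary lengths simply add and each stays a separate island — area = 178.07 mm²; the r=11 sphere at (8.5, 9.5) contributes a regular 16-gon of circumradius √(11²−6.75²) = 8.685 (area = (16/2)·8.685²·sin(360°/16) = 230.95 mm²); Taking the first minus the rest: starting from that combined region (178.07 mm²), the r=11 sphere at (8.5, 9.5) partially overlaps it — only the 96.81 mm² overlap (of its 230.95 mm²) is removed, clipping the outline — area = 81.26 mm²; (rotated 70° about Z; rotation is an isometry so areas/perimeters/island counts are preserved). Overall, the cross-section has 2 separate islands. Net area = 81.26 mm².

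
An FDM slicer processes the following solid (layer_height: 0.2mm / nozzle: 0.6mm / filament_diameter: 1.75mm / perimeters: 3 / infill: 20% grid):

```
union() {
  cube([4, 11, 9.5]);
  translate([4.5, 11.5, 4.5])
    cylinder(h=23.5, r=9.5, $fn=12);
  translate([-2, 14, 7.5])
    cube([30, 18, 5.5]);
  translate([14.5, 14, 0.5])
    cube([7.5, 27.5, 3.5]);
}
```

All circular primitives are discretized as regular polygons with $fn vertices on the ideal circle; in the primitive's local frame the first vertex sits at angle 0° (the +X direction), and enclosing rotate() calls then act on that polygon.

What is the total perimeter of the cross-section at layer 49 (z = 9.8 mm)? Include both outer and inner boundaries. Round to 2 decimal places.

At z = 9.8 mm: the cube is not intersected at this z (z outside [0, 9.5]); the r=9.5 cylinder at (4.5, 11.5) contributes a regular 12-gon of circumradius 9.5 (perimeter = 2·12·9.500·sin(180°/12) = 59.01 mm); the cube at (-2, 14) (footprint 30×18) is included at this height (perimeter 96.00 mm); the cube at (14.5, 14) is absent (z outside [0.5, 4]); Combining (union): the regions partially overlap (shared area 83.49 mm²), so the edge portions inside another operand are dropped and the merged outline is re-measured after clipping — boundary = 116.15 mm. Overall, the cross-section is a single solid region. Total boundary length (outer) = 116.15 mm.

116.15 mm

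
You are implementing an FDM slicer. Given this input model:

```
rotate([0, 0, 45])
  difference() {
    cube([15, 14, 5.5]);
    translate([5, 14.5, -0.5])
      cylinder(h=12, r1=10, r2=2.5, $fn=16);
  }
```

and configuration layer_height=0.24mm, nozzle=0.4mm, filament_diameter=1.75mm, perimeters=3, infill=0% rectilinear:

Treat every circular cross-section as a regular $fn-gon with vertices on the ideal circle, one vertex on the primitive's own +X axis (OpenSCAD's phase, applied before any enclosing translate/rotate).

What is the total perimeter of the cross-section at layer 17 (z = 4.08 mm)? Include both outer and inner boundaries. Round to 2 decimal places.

57.53 mm

At z = 4.08 mm: the cube (footprint 15×14) is included at this height (perimeter 58.00 mm); the cone at (5, 14.5): at t=0.382 of its height the radius interpolates to r₁+(r₂−r₁)t = 7.138, giving a regular 16-gon of that circumradius (perimeter = 2·16·7.138·sin(180°/16) = 44.56 mm); Taking the first minus the rest: starting from the 15×14 cube, the cone at (5, 14.5) partially overlaps it — only the 64.94 mm² overlap (of its 155.96 mm²) is removed, clipping the outline — boundary = 57.53 mm; (whole slice rotated 45° about Z — lengths, areas and connectivity unchanged). Overall, the cross-section is a single solid region. Total boundary length (outer) = 57.53 mm.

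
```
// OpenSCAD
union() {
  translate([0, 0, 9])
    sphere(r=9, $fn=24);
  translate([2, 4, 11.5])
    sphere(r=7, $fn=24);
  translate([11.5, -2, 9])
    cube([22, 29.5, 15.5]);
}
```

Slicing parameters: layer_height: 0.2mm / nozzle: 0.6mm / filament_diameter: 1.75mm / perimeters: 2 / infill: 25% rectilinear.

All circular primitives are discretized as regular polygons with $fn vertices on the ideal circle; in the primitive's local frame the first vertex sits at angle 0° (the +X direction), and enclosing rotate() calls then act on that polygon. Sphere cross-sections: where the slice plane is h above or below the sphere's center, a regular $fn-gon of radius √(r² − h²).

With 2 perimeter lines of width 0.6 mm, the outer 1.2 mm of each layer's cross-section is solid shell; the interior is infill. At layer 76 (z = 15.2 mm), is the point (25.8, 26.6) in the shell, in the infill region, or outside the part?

shell

At z = 15.2 mm: the r=9 sphere contributes a regular 24-gon of circumradius √(9²−6.2²) = 6.524; the sphere at (2, 4): section is a regular 24-gon, circumradius = √(r²−h²) = √(7²−3.7²) = 5.942; the 22×29.5 cube at (11.5, -2) contributes its full rectangle; Combining (union): the regions partially overlap (shared area 66.23 mm²), so overlapping operands fuse into one piece — 2 connected regions. Overall, the cross-section has 2 separate islands. The nearest boundary edge runs (11.50, 27.50)→(33.50, 27.50); distance from the point to it = 0.90 mm. (Shell/infill is judged within the island containing the point — the largest one.) The point is inside the cross-section, 0.90 mm from the nearest boundary — within the 1.2 mm shell band (2 × 0.6).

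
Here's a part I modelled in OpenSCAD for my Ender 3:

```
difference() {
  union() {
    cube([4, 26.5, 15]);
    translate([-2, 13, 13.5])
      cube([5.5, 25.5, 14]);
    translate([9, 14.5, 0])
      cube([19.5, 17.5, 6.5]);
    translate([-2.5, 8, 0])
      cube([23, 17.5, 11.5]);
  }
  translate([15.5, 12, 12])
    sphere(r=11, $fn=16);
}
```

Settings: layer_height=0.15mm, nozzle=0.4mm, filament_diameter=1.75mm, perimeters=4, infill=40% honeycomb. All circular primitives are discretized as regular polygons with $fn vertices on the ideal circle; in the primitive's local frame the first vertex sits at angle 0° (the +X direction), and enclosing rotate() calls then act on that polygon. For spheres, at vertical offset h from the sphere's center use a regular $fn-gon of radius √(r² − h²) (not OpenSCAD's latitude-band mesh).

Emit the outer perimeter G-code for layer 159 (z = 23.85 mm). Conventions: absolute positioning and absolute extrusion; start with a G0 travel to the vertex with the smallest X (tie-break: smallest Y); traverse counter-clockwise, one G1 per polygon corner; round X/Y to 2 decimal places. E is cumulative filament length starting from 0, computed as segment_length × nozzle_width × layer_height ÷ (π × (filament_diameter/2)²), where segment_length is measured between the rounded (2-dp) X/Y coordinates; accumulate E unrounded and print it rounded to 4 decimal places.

G0 X-2.00 Y13.00 Z23.85
G1 X3.50 Y13.00 E0.1372
G1 X3.50 Y38.50 E0.7733
G1 X-2.00 Y38.50 E0.9105
G1 X-2.00 Y13.00 E1.5466

At z = 23.85 mm: the cube is absent (z outside [0, 15]); the cube at (-2, 13) is present — its section is the full 5.5×25.5 rectangle; the cube at (9, 14.5) is not intersected at this z (z outside [0, 6.5]); the cube at (-2.5, 8) is not intersected at this z (z outside [0, 11.5]); Taking the union: only the 5.5×25.5 cube at (-2, 13) is present, so the union is just that shape — 1 connected region; the sphere at (15.5, 12) is not intersected at this z (|z−center|=11.850 > r=11); Subtracting the remaining from the first: none of the subtracted shapes is present at this height, so that combined region is unchanged — 1 connected region. The outline is a single polygon with 4 vertices. Extrusion per mm of travel: 0.4 × 0.15 / (π × 0.875²) = 0.024945. Accumulating E over each segment gives final E = 1.5466.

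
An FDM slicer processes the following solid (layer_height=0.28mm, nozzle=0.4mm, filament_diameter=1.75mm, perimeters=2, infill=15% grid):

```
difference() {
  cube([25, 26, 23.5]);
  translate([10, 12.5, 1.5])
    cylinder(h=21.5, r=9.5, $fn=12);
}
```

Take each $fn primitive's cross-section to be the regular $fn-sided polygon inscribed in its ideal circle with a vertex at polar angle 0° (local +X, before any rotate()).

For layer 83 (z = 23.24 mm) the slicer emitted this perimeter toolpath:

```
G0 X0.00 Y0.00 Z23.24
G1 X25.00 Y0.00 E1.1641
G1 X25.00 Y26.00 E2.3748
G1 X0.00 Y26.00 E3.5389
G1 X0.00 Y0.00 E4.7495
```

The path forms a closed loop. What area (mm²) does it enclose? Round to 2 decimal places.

Apply the shoelace formula to the sequence of (X, Y) vertices; enclosed area = 650.00 mm².

650.00 mm²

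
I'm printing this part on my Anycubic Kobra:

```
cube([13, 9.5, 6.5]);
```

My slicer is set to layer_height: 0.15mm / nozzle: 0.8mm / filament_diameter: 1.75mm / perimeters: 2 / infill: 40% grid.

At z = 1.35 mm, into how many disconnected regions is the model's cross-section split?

At z = 1.35 mm: the 13×9.5 cube contributes its full rectangle. The result has 1 disconnected region.

1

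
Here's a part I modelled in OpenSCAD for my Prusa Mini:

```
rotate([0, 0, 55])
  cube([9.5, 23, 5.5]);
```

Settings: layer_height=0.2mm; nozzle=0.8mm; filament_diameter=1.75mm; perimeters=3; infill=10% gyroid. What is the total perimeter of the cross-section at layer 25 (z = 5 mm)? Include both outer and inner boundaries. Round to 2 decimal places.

65.00 mm

At z = 5 mm: the cube (footprint 9.5×23) is included at this height (perimeter 65.00 mm); (rotated 55° about Z; rotation is an isometry so areas/perimeters/island counts are preserved). Overall, the cross-section is a single solid region. Total boundary length (outer) = 65.00 mm.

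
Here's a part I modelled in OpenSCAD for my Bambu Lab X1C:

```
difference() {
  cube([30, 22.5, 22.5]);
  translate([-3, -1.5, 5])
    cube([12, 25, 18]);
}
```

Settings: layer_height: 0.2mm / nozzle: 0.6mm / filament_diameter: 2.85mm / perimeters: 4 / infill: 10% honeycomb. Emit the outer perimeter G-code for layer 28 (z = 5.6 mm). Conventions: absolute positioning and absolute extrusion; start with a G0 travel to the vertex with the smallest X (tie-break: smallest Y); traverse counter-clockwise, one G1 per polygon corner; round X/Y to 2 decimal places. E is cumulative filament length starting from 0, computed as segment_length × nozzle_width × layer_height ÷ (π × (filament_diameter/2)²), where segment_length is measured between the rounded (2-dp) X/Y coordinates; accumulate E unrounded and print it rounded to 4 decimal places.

At z = 5.6 mm: the cube (footprint 30×22.5) is included at this height; the cube at (-3, -1.5) is present — its section is the full 12×25 rectangle; Taking the first minus the rest: starting from the 30×22.5 cube, the 12×25 cube at (-3, -1.5) partially overlaps it — only the 202.50 mm² overlap (of its 300.00 mm²) is removed, clipping the outline — 1 connected region. The outline is a single polygon with 4 vertices. Extrusion per mm of travel: 0.6 × 0.2 / (π × 1.425²) = 0.018811. Accumulating E over each segment gives final E = 1.6365.

G0 X9.00 Y0.00 Z5.60
G1 X30.00 Y0.00 E0.3950
G1 X30.00 Y22.50 E0.8183
G1 X9.00 Y22.50 E1.2133
G1 X9.00 Y0.00 E1.6365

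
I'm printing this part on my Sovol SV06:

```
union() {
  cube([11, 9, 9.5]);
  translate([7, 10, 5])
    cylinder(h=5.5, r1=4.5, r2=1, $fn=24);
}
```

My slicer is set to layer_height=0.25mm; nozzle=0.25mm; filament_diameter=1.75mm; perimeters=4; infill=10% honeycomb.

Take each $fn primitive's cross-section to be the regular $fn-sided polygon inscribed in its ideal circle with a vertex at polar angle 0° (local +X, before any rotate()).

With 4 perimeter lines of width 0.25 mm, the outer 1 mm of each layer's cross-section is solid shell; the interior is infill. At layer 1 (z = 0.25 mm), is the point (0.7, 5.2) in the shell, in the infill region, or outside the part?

shell

At z = 0.25 mm: the cube (footprint 11×9) is included at this height; the cone at (7, 10) is absent (z outside [5, 10.5]); Merging all regions: only the 11×9 cube is present, so the union is just that shape — 1 connected region. Overall, the cross-section is a single solid region. The nearest boundary edge runs (0.00, 9.00)→(0.00, 0.00); distance from the point to it = 0.70 mm. The point is inside the cross-section, 0.70 mm from the nearest boundary — within the 1 mm shell band (4 × 0.25).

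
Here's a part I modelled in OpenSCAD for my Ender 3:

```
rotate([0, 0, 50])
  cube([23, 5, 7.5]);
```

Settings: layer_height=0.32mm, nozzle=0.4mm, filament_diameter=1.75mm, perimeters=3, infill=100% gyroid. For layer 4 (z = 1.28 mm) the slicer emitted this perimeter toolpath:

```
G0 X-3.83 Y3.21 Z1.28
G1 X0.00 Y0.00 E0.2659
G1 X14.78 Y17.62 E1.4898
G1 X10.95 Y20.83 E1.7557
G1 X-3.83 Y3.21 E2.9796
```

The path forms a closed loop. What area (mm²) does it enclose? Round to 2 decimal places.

114.93 mm²

Apply the shoelace formula to the sequence of (X, Y) vertices; enclosed area = 114.93 mm².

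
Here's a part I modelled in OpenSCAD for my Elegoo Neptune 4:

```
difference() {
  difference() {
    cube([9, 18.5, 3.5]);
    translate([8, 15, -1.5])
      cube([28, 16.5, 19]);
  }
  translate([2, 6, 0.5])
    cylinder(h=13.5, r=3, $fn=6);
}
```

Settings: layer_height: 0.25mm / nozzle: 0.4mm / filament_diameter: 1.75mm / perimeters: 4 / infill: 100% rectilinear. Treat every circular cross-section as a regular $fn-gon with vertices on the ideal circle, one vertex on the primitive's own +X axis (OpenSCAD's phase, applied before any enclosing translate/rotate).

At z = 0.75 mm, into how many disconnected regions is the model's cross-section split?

1

At z = 0.75 mm: the 9×18.5 cube contributes its full rectangle; the cube at (8, 15) (footprint 28×16.5) is included at this height; Taking the first minus the rest: starting from the 9×18.5 cube, the 28×16.5 cube at (8, 15) partially overlaps it — only the 3.50 mm² overlap (of its 462.00 mm²) is removed, clipping the outline — 1 connected region; the r=3 cylinder at (2, 6) gives a regular 6-gon of circumradius 3 (constant along its height); Taking the first minus the rest: starting from that combined region, the r=3 cylinder at (2, 6) partially overlaps it — only the 21.65 mm² overlap (of its 23.38 mm²) is removed, clipping the outline — 1 connected region. The result has 1 disconnected region.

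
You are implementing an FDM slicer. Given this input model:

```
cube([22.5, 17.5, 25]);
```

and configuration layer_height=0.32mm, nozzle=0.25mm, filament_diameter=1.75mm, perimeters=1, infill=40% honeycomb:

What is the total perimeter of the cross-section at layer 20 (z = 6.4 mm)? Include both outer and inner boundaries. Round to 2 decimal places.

At z = 6.4 mm: the 22.5×17.5 cube contributes its full rectangle (perimeter 80.00 mm). Overall, the cross-section is a single solid region. Total boundary length (outer) = 80.00 mm.

80.00 mm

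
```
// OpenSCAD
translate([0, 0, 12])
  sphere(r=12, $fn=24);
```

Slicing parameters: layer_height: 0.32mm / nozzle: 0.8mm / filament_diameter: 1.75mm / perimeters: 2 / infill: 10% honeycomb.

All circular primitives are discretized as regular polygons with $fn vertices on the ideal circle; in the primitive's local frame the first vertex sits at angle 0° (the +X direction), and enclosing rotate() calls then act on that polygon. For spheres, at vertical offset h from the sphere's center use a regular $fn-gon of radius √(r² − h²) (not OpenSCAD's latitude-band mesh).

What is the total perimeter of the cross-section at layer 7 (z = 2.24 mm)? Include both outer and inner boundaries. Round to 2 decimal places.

43.74 mm

At z = 2.24 mm: the sphere: section is a regular 24-gon, circumradius = √(r²−h²) = √(12²−9.76²) = 6.982 (perimeter = 2·24·6.982·sin(180°/24) = 43.74 mm). Overall, the cross-section is a single solid region. Total boundary length (outer) = 43.74 mm.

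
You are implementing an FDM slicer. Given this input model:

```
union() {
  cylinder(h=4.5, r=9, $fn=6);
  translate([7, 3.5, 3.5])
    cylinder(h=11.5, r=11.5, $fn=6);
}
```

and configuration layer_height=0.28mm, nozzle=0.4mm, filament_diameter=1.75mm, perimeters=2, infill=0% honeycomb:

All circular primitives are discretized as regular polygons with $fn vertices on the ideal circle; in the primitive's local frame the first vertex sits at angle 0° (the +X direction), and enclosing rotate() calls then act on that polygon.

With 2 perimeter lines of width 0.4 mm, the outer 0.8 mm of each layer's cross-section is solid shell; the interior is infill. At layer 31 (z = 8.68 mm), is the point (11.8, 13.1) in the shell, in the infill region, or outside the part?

shell

At z = 8.68 mm: the cylinder is absent (z outside [0, 4.5]); the r=11.5 cylinder at (7, 3.5) contributes a regular 6-gon of circumradius 11.5; Taking the union: only the r=11.5 cylinder at (7, 3.5) is present, so the union is just that shape — 1 connected region. Overall, the cross-section is a single solid region. The nearest boundary edge runs (12.75, 13.46)→(1.25, 13.46); distance from the point to it = 0.36 mm. The point is inside the cross-section, 0.36 mm from the nearest boundary — within the 0.8 mm shell band (2 × 0.4).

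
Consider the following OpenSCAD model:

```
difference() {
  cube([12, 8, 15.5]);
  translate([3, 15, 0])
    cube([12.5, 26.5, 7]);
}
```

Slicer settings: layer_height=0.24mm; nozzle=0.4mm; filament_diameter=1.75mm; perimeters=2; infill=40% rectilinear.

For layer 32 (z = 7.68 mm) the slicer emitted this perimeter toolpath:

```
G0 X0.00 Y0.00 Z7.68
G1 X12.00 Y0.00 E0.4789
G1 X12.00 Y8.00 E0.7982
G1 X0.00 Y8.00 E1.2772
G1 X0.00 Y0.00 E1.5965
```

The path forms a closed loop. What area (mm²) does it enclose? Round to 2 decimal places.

96.00 mm²

Apply the shoelace formula to the sequence of (X, Y) vertices; enclosed area = 96.00 mm².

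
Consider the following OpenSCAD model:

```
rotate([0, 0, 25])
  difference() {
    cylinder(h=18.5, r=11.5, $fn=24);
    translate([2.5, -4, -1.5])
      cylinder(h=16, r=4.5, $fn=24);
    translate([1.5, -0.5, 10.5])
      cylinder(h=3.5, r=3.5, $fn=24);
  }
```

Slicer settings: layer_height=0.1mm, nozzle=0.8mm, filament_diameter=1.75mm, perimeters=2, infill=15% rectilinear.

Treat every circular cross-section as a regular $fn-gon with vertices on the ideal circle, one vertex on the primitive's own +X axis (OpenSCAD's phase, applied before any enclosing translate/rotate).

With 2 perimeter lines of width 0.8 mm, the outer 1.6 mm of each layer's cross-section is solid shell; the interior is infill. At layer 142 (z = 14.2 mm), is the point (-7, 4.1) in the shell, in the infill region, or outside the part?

At z = 14.2 mm: the r=11.5 cylinder contributes a regular 24-gon of circumradius 11.5; the r=4.5 cylinder at (2.5, -4) gives a regular 24-gon of circumradius 4.5 (constant along its height); the cylinder at (1.5, -0.5) is absent (z outside [10.5, 14]); After the difference (first − rest): starting from the r=11.5 cylinder, the r=4.5 cylinder at (2.5, -4) lies wholly inside it (removes its full 62.89 mm² and its 28.19 mm outline becomes a hole wall) — 1 connected region with 1 hole; (rotated 25° about Z; rotation is an isometry so areas/perimeters/island counts are preserved). Overall, the cross-section is one region with 1 hole. Undo the 25° rotation: the query point maps to (-4.611, 6.674) in the un-rotated model frame. The nearest boundary edge runs (-8.13, 8.13)→(-5.75, 9.96); distance from the point to it = 3.30 mm. The point is inside the cross-section and 3.30 mm from the nearest boundary — more than the 1.6 mm shell width (2 × 0.8), so it's in the infill interior.

infill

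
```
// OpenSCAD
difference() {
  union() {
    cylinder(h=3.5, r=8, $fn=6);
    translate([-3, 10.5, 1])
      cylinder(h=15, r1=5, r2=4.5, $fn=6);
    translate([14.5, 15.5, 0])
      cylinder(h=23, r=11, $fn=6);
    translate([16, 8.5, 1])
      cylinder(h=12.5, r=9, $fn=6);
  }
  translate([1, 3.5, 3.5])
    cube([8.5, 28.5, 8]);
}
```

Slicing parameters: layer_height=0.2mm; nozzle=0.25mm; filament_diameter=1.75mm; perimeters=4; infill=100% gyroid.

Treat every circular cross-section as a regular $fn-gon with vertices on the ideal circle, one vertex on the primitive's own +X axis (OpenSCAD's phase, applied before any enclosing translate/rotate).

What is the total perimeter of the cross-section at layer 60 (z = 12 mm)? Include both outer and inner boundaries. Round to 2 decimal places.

At z = 12 mm: the cylinder is absent (z outside [0, 3.5]); the cone at (-3, 10.5): at t=0.733 of its height the radius interpolates to r₁+(r₂−r₁)t = 4.633, giving a regular 6-gon of that circumradius (perimeter = 2·6·4.633·sin(180°/6) = 27.80 mm); the cylinder at (14.5, 15.5): section is a regular 6-gon, circumradius r=11 (perimeter = 2·6·11.000·sin(180°/6) = 66.00 mm); the r=9 cylinder at (16, 8.5) contributes a regular 6-gon of circumradius 9 (perimeter = 2·6·9.000·sin(180°/6) = 54.00 mm); Taking the union: the regions partially overlap (shared area 131.14 mm²), so the edge portions inside another operand are dropped and the merged outline is re-measured after clipping — boundary = 103.97 mm; the cube at (1, 3.5) is absent (z outside [3.5, 11.5]); Taking the first minus the rest: none of the subtracted shapes is present at this height, so the result so far is unchanged — boundary = 103.97 mm. Overall, the cross-section has 2 separate islands. Total boundary length (outer) = 103.97 mm.

103.97 mm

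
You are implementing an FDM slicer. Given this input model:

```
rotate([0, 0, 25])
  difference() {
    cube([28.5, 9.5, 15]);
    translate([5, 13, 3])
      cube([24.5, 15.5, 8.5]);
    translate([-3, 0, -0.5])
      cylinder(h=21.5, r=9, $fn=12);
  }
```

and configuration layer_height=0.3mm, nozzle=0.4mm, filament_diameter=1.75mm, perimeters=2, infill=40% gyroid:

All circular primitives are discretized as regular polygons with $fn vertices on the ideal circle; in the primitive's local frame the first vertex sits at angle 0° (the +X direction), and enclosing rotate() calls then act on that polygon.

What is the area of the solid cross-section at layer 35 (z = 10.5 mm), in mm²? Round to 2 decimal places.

At z = 10.5 mm: the cube is present — its section is the full 28.5×9.5 rectangle (area 270.75 mm²); the 24.5×15.5 cube at (5, 13) contributes its full rectangle (area 379.75 mm²); the cylinder at (-3, 0): section is a regular 12-gon, circumradius r=9 (area = (12/2)·9.000²·sin(360°/12) = 243.00 mm²); Taking the first minus the rest: starting from the 28.5×9.5 cube (270.75 mm²), the 24.5×15.5 cube at (5, 13) misses the remaining region (no effect); the r=9 cylinder at (-3, 0) partially overlaps it — only the 34.96 mm² overlap (of its 243.00 mm²) is removed, clipping the outline — area = 235.79 mm²; (rotated 25° about Z; rotation is an isometry so areas/perimeters/island counts are preserved). Overall, the cross-section is a single solid region. Net area = 235.79 mm².

235.79 mm²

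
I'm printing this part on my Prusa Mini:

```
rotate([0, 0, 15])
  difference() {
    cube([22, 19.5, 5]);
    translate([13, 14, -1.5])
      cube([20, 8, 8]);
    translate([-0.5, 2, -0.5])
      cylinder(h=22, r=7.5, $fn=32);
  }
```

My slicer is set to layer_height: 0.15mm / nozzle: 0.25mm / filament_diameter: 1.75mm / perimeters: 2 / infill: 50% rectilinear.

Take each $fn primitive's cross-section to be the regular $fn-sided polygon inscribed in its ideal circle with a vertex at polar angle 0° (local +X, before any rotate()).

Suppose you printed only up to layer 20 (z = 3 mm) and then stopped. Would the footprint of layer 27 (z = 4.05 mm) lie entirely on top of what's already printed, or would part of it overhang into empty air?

entirely on top

Compare the two slices. At z = 3: the 22×19.5 cube contributes its full rectangle (area 429.00 mm²); the cube at (13, 14) (footprint 20×8) is included at this height (area 160.00 mm²); the r=7.5 cylinder at (-0.5, 2) gives a regular 32-gon of circumradius 7.5 (constant along its height) (area = (32/2)·7.500²·sin(360°/32) = 175.58 mm²); Subtracting the remaining from the first: starting from the 22×19.5 cube (429.00 mm²), the 20×8 cube at (13, 14) partially overlaps it — only the 49.50 mm² overlap (of its 160.00 mm²) is removed, clipping the outline; the r=7.5 cylinder at (-0.5, 2) partially overlaps it — only the 53.93 mm² overlap (of its 175.58 mm²) is removed, clipping the outline — area = 325.57 mm²; (rotated 15° about Z; rotation is an isometry so areas/perimeters/island counts are preserved). At z = 4.05: the cube is present — its section is the full 22×19.5 rectangle (area 429.00 mm²); the cube at (13, 14) (footprint 20×8) is included at this height (area 160.00 mm²); the r=7.5 cylinder at (-0.5, 2) contributes a regular 32-gon of circumradius 7.5 (area = (32/2)·7.500²·sin(360°/32) = 175.58 mm²); Subtracting the remaining from the first: starting from the 22×19.5 cube (429.00 mm²), the 20×8 cube at (13, 14) partially overlaps it — only the 49.50 mm² overlap (of its 160.00 mm²) is removed, clipping the outline; the r=7.5 cylinder at (-0.5, 2) partially overlaps it — only the 53.93 mm² overlap (of its 175.58 mm²) is removed, clipping the outline — area = 325.57 mm²; (rotated 15° about Z; rotation is an isometry so areas/perimeters/island counts are preserved). Checking containment: the cross-section at z = 4.05 is a subset of the cross-section at z = 3.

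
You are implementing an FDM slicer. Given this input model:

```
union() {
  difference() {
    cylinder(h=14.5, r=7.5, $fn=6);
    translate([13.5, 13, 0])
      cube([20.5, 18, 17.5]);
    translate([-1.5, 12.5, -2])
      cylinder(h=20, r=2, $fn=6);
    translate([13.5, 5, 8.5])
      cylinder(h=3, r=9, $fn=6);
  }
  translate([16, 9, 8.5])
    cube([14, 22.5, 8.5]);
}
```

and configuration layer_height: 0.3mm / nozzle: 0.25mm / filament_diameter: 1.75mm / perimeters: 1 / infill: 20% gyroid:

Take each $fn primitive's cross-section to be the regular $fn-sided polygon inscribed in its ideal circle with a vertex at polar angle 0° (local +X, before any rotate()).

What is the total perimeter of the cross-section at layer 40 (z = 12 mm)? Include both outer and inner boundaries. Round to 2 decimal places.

118.00 mm

At z = 12 mm: the cylinder: section is a regular 6-gon, circumradius r=7.5 (perimeter = 2·6·7.500·sin(180°/6) = 45.00 mm); the cube at (13.5, 13) (footprint 20.5×18) is included at this height (perimeter 77.00 mm); the cylinder at (-1.5, 12.5): section is a regular 6-gon, circumradius r=2 (perimeter = 2·6·2.000·sin(180°/6) = 12.00 mm); the cylinder at (13.5, 5) is absent (z outside [8.5, 11.5]); Taking the first minus the rest: starting from the r=7.5 cylinder, the 20.5×18 cube at (13.5, 13) misses the remaining region (no effect); the r=2 cylinder at (-1.5, 12.5) misses the remaining region (no effect) — boundary = 45.00 mm; the cube at (16, 9) (footprint 14×22.5) is included at this height (perimeter 73.00 mm); Taking the union: the 2 present regions are separate (no shared area or edge), so areas and boundary lengths simply add and each stays a separate island — boundary = 118.00 mm. Overall, the cross-section has 2 separate islands. Total boundary length (outer) = 118.00 mm.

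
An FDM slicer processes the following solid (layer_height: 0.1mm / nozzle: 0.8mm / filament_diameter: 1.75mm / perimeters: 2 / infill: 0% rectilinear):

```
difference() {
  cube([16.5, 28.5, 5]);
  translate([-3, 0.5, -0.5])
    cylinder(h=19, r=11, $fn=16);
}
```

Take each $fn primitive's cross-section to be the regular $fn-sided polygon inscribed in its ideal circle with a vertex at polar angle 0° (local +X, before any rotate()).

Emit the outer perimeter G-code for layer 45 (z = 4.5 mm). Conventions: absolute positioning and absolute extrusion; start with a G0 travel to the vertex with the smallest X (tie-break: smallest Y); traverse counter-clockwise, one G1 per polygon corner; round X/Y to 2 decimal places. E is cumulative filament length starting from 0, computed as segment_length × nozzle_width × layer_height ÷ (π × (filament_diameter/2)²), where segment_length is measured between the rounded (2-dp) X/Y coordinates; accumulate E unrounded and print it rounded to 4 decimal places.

G0 X0.00 Y10.90 Z4.50
G1 X1.21 Y10.66 E0.0410
G1 X4.78 Y8.28 E0.1837
G1 X7.16 Y4.71 E0.3264
G1 X8.00 Y0.50 E0.4692
G1 X7.90 Y0.00 E0.4862
G1 X16.50 Y0.00 E0.7722
G1 X16.50 Y28.50 E1.7201
G1 X0.00 Y28.50 E2.2689
G1 X0.00 Y10.90 E2.8543

At z = 4.5 mm: the 16.5×28.5 cube contributes its full rectangle; the r=11 cylinder at (-3, 0.5) gives a regular 16-gon of circumradius 11 (constant along its height); Subtracting the remaining from the first: starting from the 16.5×28.5 cube, the r=11 cylinder at (-3, 0.5) partially overlaps it — only the 64.48 mm² overlap (of its 370.44 mm²) is removed, clipping the outline — 1 connected region. The outline is a single polygon with 9 vertices. Extrusion per mm of travel: 0.8 × 0.1 / (π × 0.875²) = 0.033260. Accumulating E over each segment gives final E = 2.8543.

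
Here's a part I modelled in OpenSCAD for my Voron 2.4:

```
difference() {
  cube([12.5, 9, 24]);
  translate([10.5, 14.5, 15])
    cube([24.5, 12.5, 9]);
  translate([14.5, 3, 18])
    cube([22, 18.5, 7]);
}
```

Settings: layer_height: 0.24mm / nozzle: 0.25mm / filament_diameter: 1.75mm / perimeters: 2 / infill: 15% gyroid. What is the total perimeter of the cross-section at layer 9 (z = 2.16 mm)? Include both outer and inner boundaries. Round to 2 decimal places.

43.00 mm

At z = 2.16 mm: the cube (footprint 12.5×9) is included at this height (perimeter 43.00 mm); the cube at (10.5, 14.5) is not intersected at this z (z outside [15, 24]); the cube at (14.5, 3) is not intersected at this z (z outside [18, 25]); Taking the first minus the rest: none of the subtracted shapes is present at this height, so the 12.5×9 cube is unchanged — boundary = 43.00 mm. Overall, the cross-section is a single solid region. Total boundary length (outer) = 43.00 mm.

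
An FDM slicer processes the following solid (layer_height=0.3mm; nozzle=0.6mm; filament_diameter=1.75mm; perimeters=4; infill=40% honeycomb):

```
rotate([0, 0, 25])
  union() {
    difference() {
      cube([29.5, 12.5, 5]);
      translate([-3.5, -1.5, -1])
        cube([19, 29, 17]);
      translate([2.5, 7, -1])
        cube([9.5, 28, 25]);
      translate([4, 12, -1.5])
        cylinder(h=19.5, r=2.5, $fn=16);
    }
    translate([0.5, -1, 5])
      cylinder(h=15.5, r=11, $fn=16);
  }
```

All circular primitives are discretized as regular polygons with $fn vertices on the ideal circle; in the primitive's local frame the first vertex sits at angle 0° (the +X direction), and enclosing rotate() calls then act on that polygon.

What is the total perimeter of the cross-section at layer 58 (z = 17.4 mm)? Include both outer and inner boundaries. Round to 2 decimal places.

68.67 mm

At z = 17.4 mm: the cube is not intersected at this z (z outside [0, 5]); the cube at (-3.5, -1.5) does not reach this height (z outside [-1, 16]); the 9.5×28 cube at (2.5, 7) contributes its full rectangle (perimeter 75.00 mm); the r=2.5 cylinder at (4, 12) contributes a regular 16-gon of circumradius 2.5 (perimeter = 2·16·2.500·sin(180°/16) = 15.61 mm); Subtracting the remaining from the first: the first operand is absent here, so nothing remains; the r=11 cylinder at (0.5, -1) gives a regular 16-gon of circumradius 11 (constant along its height) (perimeter = 2·16·11.000·sin(180°/16) = 68.67 mm); Merging all regions: only the r=11 cylinder at (0.5, -1) is present, so the union is just that shape — boundary = 68.67 mm; (rotated 25° about Z; rotation is an isometry so areas/perimeters/island counts are preserved). Overall, the cross-section is a single solid region. Total boundary length (outer) = 68.67 mm.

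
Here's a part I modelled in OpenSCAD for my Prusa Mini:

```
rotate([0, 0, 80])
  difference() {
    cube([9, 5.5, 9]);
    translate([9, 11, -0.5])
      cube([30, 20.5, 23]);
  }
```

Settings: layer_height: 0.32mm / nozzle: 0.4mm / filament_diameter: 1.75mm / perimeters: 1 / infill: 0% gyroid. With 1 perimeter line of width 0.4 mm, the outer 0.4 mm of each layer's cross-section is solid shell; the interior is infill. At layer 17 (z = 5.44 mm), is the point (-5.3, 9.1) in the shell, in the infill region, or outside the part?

At z = 5.44 mm: the cube is present — its section is the full 9×5.5 rectangle; the cube at (9, 11) is present — its section is the full 30×20.5 rectangle; Taking the first minus the rest: starting from the 9×5.5 cube, the 30×20.5 cube at (9, 11) misses the remaining region (no effect) — 1 connected region; (whole slice rotated 80° about Z — lengths, areas and connectivity unchanged). Overall, the cross-section is a single solid region. Undo the 80° rotation: the query point maps to (8.041, 6.800) in the un-rotated model frame. The nearest boundary edge runs (0.00, 5.50)→(9.00, 5.50); distance from the point to it = 1.30 mm. The point is not inside any of the regions above, so it lies outside the cross-section (1.30 mm from the nearest boundary).

outside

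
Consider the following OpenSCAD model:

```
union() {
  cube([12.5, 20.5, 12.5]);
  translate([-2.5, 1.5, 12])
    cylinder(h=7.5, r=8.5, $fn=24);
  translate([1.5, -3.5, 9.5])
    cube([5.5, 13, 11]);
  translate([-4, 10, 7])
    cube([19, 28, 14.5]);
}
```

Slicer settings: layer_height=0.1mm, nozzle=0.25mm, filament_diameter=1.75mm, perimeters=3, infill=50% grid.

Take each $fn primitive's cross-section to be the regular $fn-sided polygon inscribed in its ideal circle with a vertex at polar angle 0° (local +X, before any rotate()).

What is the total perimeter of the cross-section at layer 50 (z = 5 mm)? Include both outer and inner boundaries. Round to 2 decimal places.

At z = 5 mm: the cube (footprint 12.5×20.5) is included at this height (perimeter 66.00 mm); the cylinder at (-2.5, 1.5) does not reach this height (z outside [12, 19.5]); the cube at (1.5, -3.5) does not reach this height (z outside [9.5, 20.5]); the cube at (-4, 10) is not intersected at this z (z outside [7, 21.5]); Merging all regions: only the 12.5×20.5 cube is present, so the union is just that shape — boundary = 66.00 mm. Overall, the cross-section is a single solid region. Total boundary length (outer) = 66.00 mm.

66.00 mm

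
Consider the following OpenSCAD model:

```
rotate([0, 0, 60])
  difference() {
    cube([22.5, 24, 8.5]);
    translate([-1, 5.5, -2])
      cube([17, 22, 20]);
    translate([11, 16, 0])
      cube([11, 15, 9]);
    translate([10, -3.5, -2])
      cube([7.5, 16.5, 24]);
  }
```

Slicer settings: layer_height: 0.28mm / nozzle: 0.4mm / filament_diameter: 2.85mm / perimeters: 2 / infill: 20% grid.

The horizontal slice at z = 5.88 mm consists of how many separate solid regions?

2

At z = 5.88 mm: the cube (footprint 22.5×24) is included at this height; the 17×22 cube at (-1, 5.5) contributes its full rectangle; the cube at (11, 16) is present — its section is the full 11×15 rectangle; the cube at (10, -3.5) is present — its section is the full 7.5×16.5 rectangle; Taking the first minus the rest: starting from the 22.5×24 cube, the 17×22 cube at (-1, 5.5) partially overlaps it — only the 296.00 mm² overlap (of its 374.00 mm²) is removed, clipping the outline; the 11×15 cube at (11, 16) partially overlaps it — only the 48.00 mm² overlap (of its 165.00 mm²) is removed, clipping the outline; the 7.5×16.5 cube at (10, -3.5) partially overlaps it — only the 52.50 mm² overlap (of its 123.75 mm²) is removed, clipping the outline — 2 connected regions; (rotated 60° about Z; rotation is an isometry so areas/perimeters/island counts are preserved). The result has 2 disconnected regions.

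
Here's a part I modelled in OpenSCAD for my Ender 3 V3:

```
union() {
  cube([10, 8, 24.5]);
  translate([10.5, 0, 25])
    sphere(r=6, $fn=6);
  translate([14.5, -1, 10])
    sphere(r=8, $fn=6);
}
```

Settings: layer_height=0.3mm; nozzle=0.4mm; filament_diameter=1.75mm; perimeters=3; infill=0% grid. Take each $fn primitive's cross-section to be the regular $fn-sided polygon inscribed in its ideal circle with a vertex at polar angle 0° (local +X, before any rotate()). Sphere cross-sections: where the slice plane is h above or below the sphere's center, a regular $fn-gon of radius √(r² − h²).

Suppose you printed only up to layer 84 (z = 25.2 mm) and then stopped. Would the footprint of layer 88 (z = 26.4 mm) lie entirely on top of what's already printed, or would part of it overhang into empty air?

entirely on top

Compare the two slices. At z = 25.2: the cube does not reach this height (z outside [0, 24.5]); the r=6 sphere at (10.5, 0) slices to a regular 6-gon of circumradius 5.997 (√(r²−h²) with h=0.2 from center) (area = (6/2)·5.997²·sin(360°/6) = 93.43 mm²); the sphere at (14.5, -1) is not intersected at this z (|z−center|=15.200 > r=8); Merging all regions: only the r=6 sphere at (10.5, 0) is present, so the union is just that shape — area = 93.43 mm². At z = 26.4: the cube does not reach this height (z outside [0, 24.5]); the sphere at (10.5, 0): section is a regular 6-gon, circumradius = √(r²−h²) = √(6²−1.4²) = 5.834 (area = (6/2)·5.834²·sin(360°/6) = 88.44 mm²); the sphere at (14.5, -1) is absent (|z−center|=16.400 > r=8); Combining (union): only the r=6 sphere at (10.5, 0) is present, so the union is just that shape — area = 88.44 mm². Checking containment: the cross-section at z = 26.4 is a subset of the cross-section at z = 25.2.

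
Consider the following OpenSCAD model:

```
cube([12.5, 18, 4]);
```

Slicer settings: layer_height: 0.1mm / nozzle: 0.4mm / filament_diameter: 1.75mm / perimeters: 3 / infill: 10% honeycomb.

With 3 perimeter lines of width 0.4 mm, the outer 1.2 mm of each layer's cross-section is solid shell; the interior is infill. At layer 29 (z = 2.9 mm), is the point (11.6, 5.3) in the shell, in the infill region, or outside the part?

shell

At z = 2.9 mm: the cube (footprint 12.5×18) is included at this height. Overall, the cross-section is a single solid region. The nearest boundary edge runs (12.50, 0.00)→(12.50, 18.00); distance from the point to it = 0.90 mm. The point is inside the cross-section, 0.90 mm from the nearest boundary — within the 1.2 mm shell band (3 × 0.4).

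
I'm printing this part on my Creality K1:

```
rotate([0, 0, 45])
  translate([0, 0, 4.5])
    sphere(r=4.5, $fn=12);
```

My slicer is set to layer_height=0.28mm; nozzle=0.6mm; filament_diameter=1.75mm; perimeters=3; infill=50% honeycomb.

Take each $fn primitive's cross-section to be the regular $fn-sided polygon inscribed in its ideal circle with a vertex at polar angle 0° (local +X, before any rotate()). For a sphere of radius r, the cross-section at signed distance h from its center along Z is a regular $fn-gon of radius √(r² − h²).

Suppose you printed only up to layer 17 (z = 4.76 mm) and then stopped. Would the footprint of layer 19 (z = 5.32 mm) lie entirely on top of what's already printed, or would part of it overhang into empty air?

Compare the two slices. At z = 4.76: the sphere: section is a regular 12-gon, circumradius = √(r²−h²) = √(4.5²−0.26²) = 4.492 (area = (12/2)·4.492²·sin(360°/12) = 60.55 mm²); (whole slice rotated 45° about Z — lengths, areas and connectivity unchanged). At z = 5.32: the sphere: section is a regular 12-gon, circumradius = √(r²−h²) = √(4.5²−0.82²) = 4.425 (area = (12/2)·4.425²·sin(360°/12) = 58.73 mm²); (rotated 45° about Z; rotation is an isometry so areas/perimeters/island counts are preserved). Checking containment: the cross-section at z = 5.32 is a subset of the cross-section at z = 4.76.

entirely on top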